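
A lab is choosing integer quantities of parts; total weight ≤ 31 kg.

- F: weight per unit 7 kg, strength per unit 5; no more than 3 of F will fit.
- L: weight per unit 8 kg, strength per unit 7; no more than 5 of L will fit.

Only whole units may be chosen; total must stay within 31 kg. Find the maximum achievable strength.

This is a bounded integer knapsack.
L has the best ratio (7/8); taking only L gives at most 3×7 = 21 (stopped by the weight limit).
Mixing does better — 1×F and 3×L: weight 31 ≤ 31, strength 1·5 + 3·7 = 26.

26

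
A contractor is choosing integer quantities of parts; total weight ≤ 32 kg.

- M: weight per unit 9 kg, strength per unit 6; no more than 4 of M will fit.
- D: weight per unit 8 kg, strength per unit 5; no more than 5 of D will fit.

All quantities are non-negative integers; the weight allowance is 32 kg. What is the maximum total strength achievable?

This is a bounded integer knapsack.
Take 4×D: weight 32 ≤ 32, strength 4·5 = 20.
No other integer combination yields more.

20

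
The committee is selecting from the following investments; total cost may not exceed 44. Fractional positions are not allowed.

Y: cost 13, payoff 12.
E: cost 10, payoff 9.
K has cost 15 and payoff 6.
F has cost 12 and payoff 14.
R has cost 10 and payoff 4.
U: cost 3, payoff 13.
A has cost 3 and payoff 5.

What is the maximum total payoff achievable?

53

Take Y, E, F, U, and A: cost 13 + 10 + 12 + 3 + 3 = 41 ≤ 44, payoff 12 + 9 + 14 + 13 + 5 = 53.
No other feasible combination does better.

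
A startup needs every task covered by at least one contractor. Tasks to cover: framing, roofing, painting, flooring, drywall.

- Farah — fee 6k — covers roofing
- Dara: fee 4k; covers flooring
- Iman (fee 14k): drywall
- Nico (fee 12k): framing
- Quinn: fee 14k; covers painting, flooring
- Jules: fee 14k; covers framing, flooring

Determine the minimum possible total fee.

46

This is an integer covering problem.
The greedy cost-per-new-task heuristic would pick Dara, Farah, Nico, Iman, and Quinn for 50, but a cheaper cover exists.
Choose Farah, Iman, Nico, and Quinn: together they cover framing, roofing, painting, flooring, drywall — every task.
Total fee: 6 + 14 + 12 + 14 = 46.
No cover costs less than 46.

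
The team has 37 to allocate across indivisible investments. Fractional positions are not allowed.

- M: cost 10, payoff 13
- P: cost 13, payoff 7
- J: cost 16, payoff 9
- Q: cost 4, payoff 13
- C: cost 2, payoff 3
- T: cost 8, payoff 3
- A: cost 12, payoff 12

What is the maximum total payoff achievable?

44

Allowing fractional choices, the relaxed optimum would be about 46.1, but investments are indivisible.
M + Q + C + A: cost 10 + 4 + 2 + 12 = 28 ≤ 37, payoff 13 + 13 + 3 + 12 = 41.
M + Q + C + T + A: cost 10 + 4 + 2 + 8 + 12 = 36 ≤ 37, payoff 13 + 13 + 3 + 3 + 12 = 44.
M + Q + T + A: cost 10 + 4 + 8 + 12 = 34 ≤ 37, payoff 13 + 13 + 3 + 12 = 41.
Best is M, Q, C, T, and A with total payoff 44.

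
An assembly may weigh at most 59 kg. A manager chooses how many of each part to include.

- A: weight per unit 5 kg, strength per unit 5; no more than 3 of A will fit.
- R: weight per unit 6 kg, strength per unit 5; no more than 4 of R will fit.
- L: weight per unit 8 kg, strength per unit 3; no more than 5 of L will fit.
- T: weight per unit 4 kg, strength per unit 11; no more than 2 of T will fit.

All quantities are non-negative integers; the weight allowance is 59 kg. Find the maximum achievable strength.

60

Take 3×A, 4×R, 1×L, and 2×T: weight 55 ≤ 59, strength 3·5 + 4·5 + 1·3 + 2·11 = 60.
T has the best ratio (11/4) and is taken to its limit of 2; remaining capacity is filled optimally with the others.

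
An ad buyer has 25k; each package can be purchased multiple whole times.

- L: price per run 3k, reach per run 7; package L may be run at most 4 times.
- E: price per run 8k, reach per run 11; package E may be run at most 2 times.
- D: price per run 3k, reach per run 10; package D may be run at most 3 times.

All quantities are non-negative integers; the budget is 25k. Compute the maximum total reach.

This is a bounded integer knapsack.
2×L, 1×E, and 3×D: price 23 ≤ 25, reach 2·7 + 1·11 + 3·10 = 55.
4×L and 3×D: price 21 ≤ 25, reach 4·7 + 3·10 = 58.
Best is 58.

58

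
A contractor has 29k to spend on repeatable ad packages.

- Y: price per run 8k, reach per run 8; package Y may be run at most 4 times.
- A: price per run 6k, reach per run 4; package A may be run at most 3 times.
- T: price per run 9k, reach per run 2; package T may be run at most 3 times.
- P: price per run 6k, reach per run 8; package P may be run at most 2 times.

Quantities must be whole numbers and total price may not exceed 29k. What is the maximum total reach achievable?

32

This is a bounded integer knapsack.
Take 2×Y and 2×P: price 28 ≤ 29, reach 2·8 + 2·8 = 32.
P has the best ratio (8/6) and is taken to its limit of 2; remaining capacity is filled optimally with the others.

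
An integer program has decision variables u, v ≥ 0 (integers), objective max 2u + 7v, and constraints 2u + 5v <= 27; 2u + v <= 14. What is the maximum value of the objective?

37

(u,v)=(1,5) is feasible, giving 37.
(u,v)=(0,5) is feasible, giving 35.
(u,v)=(2,4) is feasible, giving 32.
Maximum is 37 at (u,v)=(1,5).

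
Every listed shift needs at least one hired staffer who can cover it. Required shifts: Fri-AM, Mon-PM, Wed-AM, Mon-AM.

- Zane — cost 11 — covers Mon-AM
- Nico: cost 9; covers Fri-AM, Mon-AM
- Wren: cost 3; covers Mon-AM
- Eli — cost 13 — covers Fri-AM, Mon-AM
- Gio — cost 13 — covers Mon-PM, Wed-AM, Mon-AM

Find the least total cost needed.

Choose Nico and Gio: together they cover Fri-AM, Mon-PM, Wed-AM, Mon-AM — every shift.
Total cost: 9 + 13 = 22.

22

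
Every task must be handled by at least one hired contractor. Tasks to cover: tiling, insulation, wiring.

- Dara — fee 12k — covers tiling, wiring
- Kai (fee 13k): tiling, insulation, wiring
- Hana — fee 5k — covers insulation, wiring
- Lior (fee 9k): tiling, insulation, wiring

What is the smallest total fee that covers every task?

9

The greedy cost-per-new-task heuristic would pick Hana and Lior for 14, but a cheaper cover exists.
Lior alone covers tiling, insulation, wiring — every task.
Total fee: 9.
No cover costs less than 9.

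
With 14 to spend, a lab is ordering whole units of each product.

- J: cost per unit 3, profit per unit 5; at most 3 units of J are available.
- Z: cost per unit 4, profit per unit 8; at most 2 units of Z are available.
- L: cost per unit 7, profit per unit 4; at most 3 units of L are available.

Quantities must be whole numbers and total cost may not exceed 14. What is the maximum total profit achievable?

Z has the best ratio (8/4); taking only Z gives at most 2×8 = 16 (stopped by the supply cap of 2).
Mixing does better — 2×J and 2×Z: cost 14 ≤ 14, profit 2·5 + 2·8 = 26.

26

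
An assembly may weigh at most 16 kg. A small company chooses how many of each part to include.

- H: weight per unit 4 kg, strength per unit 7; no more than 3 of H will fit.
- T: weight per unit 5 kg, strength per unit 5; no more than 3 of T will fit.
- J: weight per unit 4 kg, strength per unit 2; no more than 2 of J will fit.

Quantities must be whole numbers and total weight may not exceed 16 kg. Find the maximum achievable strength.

23

H has the best ratio (7/4); taking only H gives at most 3×7 = 21 (stopped by the supply cap of 3).
Mixing does better — 3×H and 1×J: weight 16 ≤ 16, strength 3·7 + 1·2 = 23.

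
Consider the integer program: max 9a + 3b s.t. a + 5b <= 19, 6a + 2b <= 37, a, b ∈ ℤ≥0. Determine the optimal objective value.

Relaxing integrality, the LP optimum is 55.50 at (a,b) = (6.17, 0), which is not an integer point.
(a,b)=(6,0): 1·6+5·0=6≤19, 6·6+2·0=36≤37, objective 54.
(a,b)=(5,1): 1·5+5·1=10≤19, 6·5+2·1=32≤37, objective 48.
(a,b)=(5,0): 1·5+5·0=5≤19, 6·5+2·0=30≤37, objective 45.
The best lattice point is (6,0), giving 54.

54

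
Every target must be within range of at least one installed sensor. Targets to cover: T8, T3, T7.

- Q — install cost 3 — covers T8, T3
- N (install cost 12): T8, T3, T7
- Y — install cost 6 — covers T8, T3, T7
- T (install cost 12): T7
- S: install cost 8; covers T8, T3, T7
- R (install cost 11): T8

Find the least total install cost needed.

This is a weighted set-cover instance.
The greedy cost-per-new-target heuristic would pick Q and Y for 9, but a cheaper cover exists.
Y alone covers T8, T3, T7 — every target.
Total install cost: 6.
No cover costs less than 6.

6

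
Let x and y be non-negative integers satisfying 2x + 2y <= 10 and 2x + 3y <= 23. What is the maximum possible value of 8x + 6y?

(x,y)=(5,0): 2·5+2·0=10≤10, 2·5+3·0=10≤23, objective 40.
(x,y)=(4,1): 2·4+2·1=10≤10, 2·4+3·1=11≤23, objective 38.
Maximum is 40 at (x,y)=(5,0).

40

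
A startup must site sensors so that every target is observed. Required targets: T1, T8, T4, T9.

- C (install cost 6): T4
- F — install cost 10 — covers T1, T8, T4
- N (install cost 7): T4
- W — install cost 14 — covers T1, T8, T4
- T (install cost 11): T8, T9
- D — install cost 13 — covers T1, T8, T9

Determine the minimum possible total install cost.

19

The greedy cost-per-new-target heuristic would pick F and T for 21, but a cheaper cover exists.
Choose C and D: together they cover T1, T8, T4, T9 — every target.
Total install cost: 6 + 13 = 19.
No cover costs less than 19.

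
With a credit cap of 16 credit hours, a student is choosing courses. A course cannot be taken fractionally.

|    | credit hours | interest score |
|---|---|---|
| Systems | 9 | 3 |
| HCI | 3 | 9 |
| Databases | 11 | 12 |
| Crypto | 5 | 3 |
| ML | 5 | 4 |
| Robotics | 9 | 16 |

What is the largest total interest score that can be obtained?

25

This is a 0-1 knapsack instance.
Allowing fractional choices, the relaxed optimum would be about 29.4, but courses are indivisible.
HCI + Robotics: credit hours 3 + 9 = 12 ≤ 16, interest score 9 + 16 = 25.
ML + Robotics: credit hours 5 + 9 = 14 ≤ 16, interest score 4 + 16 = 20.
HCI + Databases: credit hours 3 + 11 = 14 ≤ 16, interest score 9 + 12 = 21.
Best is HCI and Robotics with total interest score 25.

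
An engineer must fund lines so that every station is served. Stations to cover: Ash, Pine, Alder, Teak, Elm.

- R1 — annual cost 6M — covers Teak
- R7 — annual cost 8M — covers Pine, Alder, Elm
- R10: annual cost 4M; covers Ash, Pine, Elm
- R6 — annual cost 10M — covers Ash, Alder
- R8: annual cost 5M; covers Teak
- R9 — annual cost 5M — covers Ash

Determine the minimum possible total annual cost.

Choose R7, R10, and R8: together they cover Ash, Pine, Alder, Teak, Elm — every station.
Total annual cost: 8 + 4 + 5 = 17.
No cover costs less than 17.

17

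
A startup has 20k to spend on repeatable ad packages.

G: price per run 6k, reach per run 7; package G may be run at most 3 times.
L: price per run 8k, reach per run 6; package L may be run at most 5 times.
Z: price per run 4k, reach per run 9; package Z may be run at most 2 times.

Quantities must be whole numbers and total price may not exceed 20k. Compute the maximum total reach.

This is a bounded integer knapsack.
Take 2×G and 2×Z: price 20 ≤ 20, reach 2·7 + 2·9 = 32.
Z has the best ratio (9/4) and is taken to its limit of 2; remaining capacity is filled optimally with the others.

32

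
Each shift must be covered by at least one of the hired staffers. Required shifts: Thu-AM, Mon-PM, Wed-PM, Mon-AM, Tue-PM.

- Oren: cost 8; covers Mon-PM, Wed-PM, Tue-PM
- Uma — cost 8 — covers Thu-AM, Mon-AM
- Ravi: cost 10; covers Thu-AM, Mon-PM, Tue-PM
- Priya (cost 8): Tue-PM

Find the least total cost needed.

Choose Oren and Uma: together they cover Thu-AM, Mon-PM, Wed-PM, Mon-AM, Tue-PM — every shift.
Total cost: 8 + 8 = 16.
No cover costs less than 16.

16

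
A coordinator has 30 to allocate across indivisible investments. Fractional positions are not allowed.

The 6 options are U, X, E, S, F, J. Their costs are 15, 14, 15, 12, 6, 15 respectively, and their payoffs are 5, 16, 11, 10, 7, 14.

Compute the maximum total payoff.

30

X + S: cost 14 + 12 = 26 ≤ 30, payoff 16 + 10 = 26.
X + J: cost 14 + 15 = 29 ≤ 30, payoff 16 + 14 = 30.
X + E: cost 14 + 15 = 29 ≤ 30, payoff 16 + 11 = 27.
Best is X and J with total payoff 30.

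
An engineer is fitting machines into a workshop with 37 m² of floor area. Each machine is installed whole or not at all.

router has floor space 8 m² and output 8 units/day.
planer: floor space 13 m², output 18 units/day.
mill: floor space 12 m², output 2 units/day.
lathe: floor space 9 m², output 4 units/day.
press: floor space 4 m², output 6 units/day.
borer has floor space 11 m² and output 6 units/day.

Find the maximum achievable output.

This is an integer program with binary decision variables.
router + planer + lathe + press: floor space 8 + 13 + 9 + 4 = 34 ≤ 37, output 8 + 18 + 4 + 6 = 36.
router + planer + press + borer: floor space 8 + 13 + 4 + 11 = 36 ≤ 37, output 8 + 18 + 6 + 6 = 38.
Best is router, planer, press, and borer with total output 38.

38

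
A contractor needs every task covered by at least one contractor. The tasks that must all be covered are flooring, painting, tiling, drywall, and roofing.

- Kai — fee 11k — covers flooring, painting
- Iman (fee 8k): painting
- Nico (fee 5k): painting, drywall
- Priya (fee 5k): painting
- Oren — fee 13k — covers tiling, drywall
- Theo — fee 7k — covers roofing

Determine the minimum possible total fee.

The greedy cost-per-new-task heuristic would pick Nico, Theo, Kai, and Oren for 36, but a cheaper cover exists.
Choose Kai, Oren, and Theo: together they cover flooring, painting, tiling, drywall, roofing — every task.
Total fee: 11 + 13 + 7 = 31.
No cover costs less than 31.

31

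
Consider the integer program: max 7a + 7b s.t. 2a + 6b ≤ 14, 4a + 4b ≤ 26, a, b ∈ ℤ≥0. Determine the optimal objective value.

42

(a,b)=(6,0): 2·6+6·0=12≤14, 4·6+4·0=24≤26, objective 42.
(a,b)=(5,0): 2·5+6·0=10≤14, 4·5+4·0=20≤26, objective 35.
No feasible integer point exceeds 42.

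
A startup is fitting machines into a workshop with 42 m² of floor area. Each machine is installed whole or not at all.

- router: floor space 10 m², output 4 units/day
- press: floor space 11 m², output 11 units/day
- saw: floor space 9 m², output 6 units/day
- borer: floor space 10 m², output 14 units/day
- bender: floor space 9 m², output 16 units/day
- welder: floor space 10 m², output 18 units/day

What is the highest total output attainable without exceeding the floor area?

Allowing fractional choices, the relaxed optimum would be about 60.3, but machines are indivisible.
router + borer + bender + welder: floor space 10 + 10 + 9 + 10 = 39 ≤ 42, output 4 + 14 + 16 + 18 = 52.
press + borer + bender + welder: floor space 11 + 10 + 9 + 10 = 40 ≤ 42, output 11 + 14 + 16 + 18 = 59.
saw + borer + bender + welder: floor space 9 + 10 + 9 + 10 = 38 ≤ 42, output 6 + 14 + 16 + 18 = 54.
Best is press, borer, bender, and welder with total output 59.

59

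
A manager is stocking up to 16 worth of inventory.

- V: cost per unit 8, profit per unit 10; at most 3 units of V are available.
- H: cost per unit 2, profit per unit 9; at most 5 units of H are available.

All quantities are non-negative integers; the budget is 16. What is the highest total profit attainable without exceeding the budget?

46

Take 1×V and 4×H: cost 16 ≤ 16, profit 1·10 + 4·9 = 46.
No other integer combination yields more.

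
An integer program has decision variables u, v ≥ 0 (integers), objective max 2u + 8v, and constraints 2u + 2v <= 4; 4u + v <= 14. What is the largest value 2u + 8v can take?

(u,v)=(0,2): 2·0+2·2=4≤4, 4·0+1·2=2≤14, objective 16.
(u,v)=(1,1): 2·1+2·1=4≤4, 4·1+1·1=5≤14, objective 10.
(u,v)=(0,1): 2·0+2·1=2≤4, 4·0+1·1=1≤14, objective 8.
Maximum is 16 at (u,v)=(0,2).

16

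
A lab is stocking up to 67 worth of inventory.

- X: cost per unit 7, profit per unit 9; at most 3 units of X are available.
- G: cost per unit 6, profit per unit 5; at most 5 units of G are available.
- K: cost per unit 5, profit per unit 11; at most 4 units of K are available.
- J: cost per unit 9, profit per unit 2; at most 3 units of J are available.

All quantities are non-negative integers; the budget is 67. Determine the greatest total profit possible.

K has the best ratio (11/5); taking only K gives at most 4×11 = 44 (stopped by the supply cap of 4).
Mixing does better — 3×X, 4×G, and 4×K: cost 65 ≤ 67, profit 3·9 + 4·5 + 4·11 = 91.

91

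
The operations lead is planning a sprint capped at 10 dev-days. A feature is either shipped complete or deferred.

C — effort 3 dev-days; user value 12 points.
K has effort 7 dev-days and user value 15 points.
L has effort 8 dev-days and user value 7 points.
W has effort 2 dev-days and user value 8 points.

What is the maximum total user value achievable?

27

K + W: effort 7 + 2 = 9 ≤ 10, user value 15 + 8 = 23.
C + K: effort 3 + 7 = 10 ≤ 10, user value 12 + 15 = 27.
C + W: effort 3 + 2 = 5 ≤ 10, user value 12 + 8 = 20.
Best is C and K with total user value 27.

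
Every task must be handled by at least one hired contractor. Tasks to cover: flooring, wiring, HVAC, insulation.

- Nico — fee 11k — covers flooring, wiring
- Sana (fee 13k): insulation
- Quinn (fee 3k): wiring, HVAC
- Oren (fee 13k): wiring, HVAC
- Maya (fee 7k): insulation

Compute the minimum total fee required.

21

This is an integer covering problem.
Choose Nico, Quinn, and Maya: together they cover flooring, wiring, HVAC, insulation — every task.
Total fee: 11 + 3 + 7 = 21.
No cover costs less than 21.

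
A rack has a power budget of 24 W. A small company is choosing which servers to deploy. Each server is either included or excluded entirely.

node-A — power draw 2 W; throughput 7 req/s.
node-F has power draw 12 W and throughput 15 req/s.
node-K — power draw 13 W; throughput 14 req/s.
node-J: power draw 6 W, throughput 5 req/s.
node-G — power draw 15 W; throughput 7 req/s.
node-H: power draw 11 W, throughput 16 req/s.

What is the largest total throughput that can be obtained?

Treat it as a binary knapsack problem.
Allowing fractional choices, the relaxed optimum would be about 36.8, but servers are indivisible.
node-A + node-J + node-H: power draw 2 + 6 + 11 = 19 ≤ 24, throughput 7 + 5 + 16 = 28.
node-F + node-H: power draw 12 + 11 = 23 ≤ 24, throughput 15 + 16 = 31.
node-K + node-H: power draw 13 + 11 = 24 ≤ 24, throughput 14 + 16 = 30.
Best is node-F and node-H with total throughput 31.

31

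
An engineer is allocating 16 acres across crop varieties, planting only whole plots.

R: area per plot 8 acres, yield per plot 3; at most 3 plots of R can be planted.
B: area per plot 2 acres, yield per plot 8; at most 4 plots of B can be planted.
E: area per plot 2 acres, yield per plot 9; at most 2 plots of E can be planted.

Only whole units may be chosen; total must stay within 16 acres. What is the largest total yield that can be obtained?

50

3×B and 2×E: area 10 ≤ 16, yield 3·8 + 2·9 = 42.
4×B and 2×E: area 12 ≤ 16, yield 4·8 + 2·9 = 50.
Best is 50.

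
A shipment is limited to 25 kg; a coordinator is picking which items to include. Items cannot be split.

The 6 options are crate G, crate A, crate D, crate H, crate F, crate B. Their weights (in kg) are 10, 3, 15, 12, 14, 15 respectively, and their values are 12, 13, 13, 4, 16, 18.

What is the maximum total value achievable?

This is a 0-1 knapsack instance.
crate A + crate B: weight 3 + 15 = 18 ≤ 25, value 13 + 18 = 31.
crate G + crate B: weight 10 + 15 = 25 ≤ 25, value 12 + 18 = 30.
Best is crate A and crate B with total value 31.

31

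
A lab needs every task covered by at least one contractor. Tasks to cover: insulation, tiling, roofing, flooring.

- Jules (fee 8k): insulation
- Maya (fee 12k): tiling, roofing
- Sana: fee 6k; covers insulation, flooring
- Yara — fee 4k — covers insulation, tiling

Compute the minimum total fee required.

18

The greedy cost-per-new-task heuristic would pick Yara, Sana, and Maya for 22, but a cheaper cover exists.
Choose Maya and Sana: together they cover insulation, tiling, roofing, flooring — every task.
Total fee: 12 + 6 = 18.
No cover costs less than 18.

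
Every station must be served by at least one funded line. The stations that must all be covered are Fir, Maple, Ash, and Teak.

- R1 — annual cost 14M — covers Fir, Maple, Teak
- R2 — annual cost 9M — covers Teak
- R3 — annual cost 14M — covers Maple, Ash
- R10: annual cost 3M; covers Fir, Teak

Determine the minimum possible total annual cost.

Choose R3 and R10: together they cover Fir, Maple, Ash, Teak — every station.
Total annual cost: 14 + 3 = 17.

17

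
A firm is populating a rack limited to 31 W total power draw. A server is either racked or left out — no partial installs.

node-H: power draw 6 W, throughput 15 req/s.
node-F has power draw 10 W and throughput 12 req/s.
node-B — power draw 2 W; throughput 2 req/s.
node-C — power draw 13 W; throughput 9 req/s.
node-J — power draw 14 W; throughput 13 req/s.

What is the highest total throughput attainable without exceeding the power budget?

40

This is a 0-1 knapsack instance.
Take node-H, node-F, and node-J: power draw 6 + 10 + 14 = 30 ≤ 31, throughput 15 + 12 + 13 = 40.
No other feasible combination does better.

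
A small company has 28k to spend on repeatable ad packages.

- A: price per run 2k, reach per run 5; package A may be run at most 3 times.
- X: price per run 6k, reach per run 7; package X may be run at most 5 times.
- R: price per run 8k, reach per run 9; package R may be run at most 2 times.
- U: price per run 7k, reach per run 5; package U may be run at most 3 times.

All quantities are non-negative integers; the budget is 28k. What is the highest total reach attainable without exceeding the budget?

40

Take 3×A, 1×X, and 2×R: price 28 ≤ 28, reach 3·5 + 1·7 + 2·9 = 40.
A has the best ratio (5/2) and is taken to its limit of 3; remaining capacity is filled optimally with the others.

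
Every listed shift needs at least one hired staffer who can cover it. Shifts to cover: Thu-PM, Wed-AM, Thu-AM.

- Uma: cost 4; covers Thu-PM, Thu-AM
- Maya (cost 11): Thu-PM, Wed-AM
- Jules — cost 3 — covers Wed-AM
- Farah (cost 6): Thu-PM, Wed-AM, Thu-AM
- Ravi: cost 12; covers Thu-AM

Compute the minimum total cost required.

The greedy cost-per-new-shift heuristic would pick Uma and Jules for 7, but a cheaper cover exists.
Farah alone covers Thu-PM, Wed-AM, Thu-AM — every shift.
Total cost: 6.
No cover costs less than 6.

6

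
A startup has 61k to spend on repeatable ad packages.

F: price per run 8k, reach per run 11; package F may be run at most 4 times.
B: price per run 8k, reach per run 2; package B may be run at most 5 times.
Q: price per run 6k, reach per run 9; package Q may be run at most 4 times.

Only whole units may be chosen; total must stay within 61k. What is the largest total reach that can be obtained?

Take 4×F and 4×Q: price 56 ≤ 61, reach 4·11 + 4·9 = 80.
Q has the best ratio (9/6) and is taken to its limit of 4; remaining capacity is filled optimally with the others.

80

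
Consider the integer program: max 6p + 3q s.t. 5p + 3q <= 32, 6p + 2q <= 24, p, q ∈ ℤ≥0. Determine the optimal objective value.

33

(p,q)=(1,9): 5·1+3·9=32≤32, 6·1+2·9=24≤24, objective 33.
(p,q)=(0,10): 5·0+3·10=30≤32, 6·0+2·10=20≤24, objective 30.
(p,q)=(1,8): 5·1+3·8=29≤32, 6·1+2·8=22≤24, objective 30.
The best lattice point is (1,9), giving 33.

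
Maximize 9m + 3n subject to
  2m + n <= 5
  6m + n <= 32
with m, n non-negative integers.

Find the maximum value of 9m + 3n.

Relaxing integrality, the LP optimum is 22.50 at (m,n) = (2.5, 0), which is not an integer point.
(m,n)=(2,1): 2·2+1·1=5≤5, 6·2+1·1=13≤32, objective 21.
(m,n)=(2,0): 2·2+1·0=4≤5, 6·2+1·0=12≤32, objective 18.
(m,n)=(1,2): 2·1+1·2=4≤5, 6·1+1·2=8≤32, objective 15.
(m,n)=(1,1): 2·1+1·1=3≤5, 6·1+1·1=7≤32, objective 12.
The best lattice point is (2,1), giving 21.

21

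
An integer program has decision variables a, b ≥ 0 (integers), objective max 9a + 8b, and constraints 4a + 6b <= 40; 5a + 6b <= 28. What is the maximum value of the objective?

The continuous relaxation peaks at (5.6, 0) with value 50.40; rounding to a feasible lattice point costs some objective.
(a,b)=(5,0) is feasible, giving 45.
(a,b)=(4,1) is feasible, giving 44.
(a,b)=(4,0) is feasible, giving 36.
Maximum is 45 at (a,b)=(5,0).

45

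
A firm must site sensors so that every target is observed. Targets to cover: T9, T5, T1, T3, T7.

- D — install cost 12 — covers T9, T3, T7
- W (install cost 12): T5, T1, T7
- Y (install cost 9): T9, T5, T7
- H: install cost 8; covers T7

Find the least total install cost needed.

24

Choose D and W: together they cover T9, T5, T1, T3, T7 — every target.
Total install cost: 12 + 12 = 24.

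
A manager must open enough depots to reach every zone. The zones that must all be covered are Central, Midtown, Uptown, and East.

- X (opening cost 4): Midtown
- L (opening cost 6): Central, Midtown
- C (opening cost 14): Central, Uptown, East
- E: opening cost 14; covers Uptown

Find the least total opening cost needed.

18

The greedy cost-per-new-zone heuristic would pick L and C for 20, but a cheaper cover exists.
Choose X and C: together they cover Central, Midtown, Uptown, East — every zone.
Total opening cost: 4 + 14 = 18.
No cover costs less than 18.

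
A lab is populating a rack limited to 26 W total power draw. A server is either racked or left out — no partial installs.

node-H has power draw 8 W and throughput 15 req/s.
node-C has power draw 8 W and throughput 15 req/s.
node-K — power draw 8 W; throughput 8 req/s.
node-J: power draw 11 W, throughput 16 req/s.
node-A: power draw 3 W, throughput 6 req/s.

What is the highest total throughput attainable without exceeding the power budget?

Allowing fractional choices, the relaxed optimum would be about 46.2, but servers are indivisible.
node-C + node-J + node-A: power draw 8 + 11 + 3 = 22 ≤ 26, throughput 15 + 16 + 6 = 37.
node-H + node-J + node-A: power draw 8 + 11 + 3 = 22 ≤ 26, throughput 15 + 16 + 6 = 37.
node-H + node-C + node-K: power draw 8 + 8 + 8 = 24 ≤ 26, throughput 15 + 15 + 8 = 38.
Best is node-H, node-C, and node-K with total throughput 38.

38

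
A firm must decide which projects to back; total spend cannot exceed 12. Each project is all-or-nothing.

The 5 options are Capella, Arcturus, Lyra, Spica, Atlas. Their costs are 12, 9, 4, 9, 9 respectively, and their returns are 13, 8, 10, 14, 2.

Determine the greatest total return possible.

Capella: cost 12 ≤ 12, return 13.
Spica: cost 9 ≤ 12, return 14.
Best is Spica with total return 14.

14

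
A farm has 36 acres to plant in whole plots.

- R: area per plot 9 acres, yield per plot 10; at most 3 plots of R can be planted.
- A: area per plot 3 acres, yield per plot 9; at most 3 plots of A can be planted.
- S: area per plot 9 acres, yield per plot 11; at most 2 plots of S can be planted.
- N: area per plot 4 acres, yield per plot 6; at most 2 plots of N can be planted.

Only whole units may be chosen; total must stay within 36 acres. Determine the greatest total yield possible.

Take 3×A, 2×S, and 2×N: area 35 ≤ 36, yield 3·9 + 2·11 + 2·6 = 61.
A has the best ratio (9/3) and is taken to its limit of 3; remaining capacity is filled optimally with the others.

61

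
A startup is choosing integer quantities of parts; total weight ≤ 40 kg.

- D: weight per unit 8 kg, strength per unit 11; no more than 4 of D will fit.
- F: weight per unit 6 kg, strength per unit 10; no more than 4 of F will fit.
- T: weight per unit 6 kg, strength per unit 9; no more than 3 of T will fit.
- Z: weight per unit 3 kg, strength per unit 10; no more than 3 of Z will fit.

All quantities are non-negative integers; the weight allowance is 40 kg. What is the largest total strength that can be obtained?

79

3×F, 2×T, and 3×Z: weight 39 ≤ 40, strength 3·10 + 2·9 + 3·10 = 78.
4×F, 1×T, and 3×Z: weight 39 ≤ 40, strength 4·10 + 1·9 + 3·10 = 79.
Best is 79.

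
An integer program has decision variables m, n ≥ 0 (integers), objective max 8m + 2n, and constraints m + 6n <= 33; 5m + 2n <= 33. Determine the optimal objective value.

(m,n)=(6,1) is feasible, giving 50.
(m,n)=(6,0) is feasible, giving 48.
No feasible integer point exceeds 50.

50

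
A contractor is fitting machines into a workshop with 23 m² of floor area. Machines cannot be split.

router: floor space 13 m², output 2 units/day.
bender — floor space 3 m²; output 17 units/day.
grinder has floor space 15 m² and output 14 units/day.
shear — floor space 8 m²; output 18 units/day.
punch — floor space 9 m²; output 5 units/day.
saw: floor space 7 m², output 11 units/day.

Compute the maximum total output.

Allowing fractional choices, the relaxed optimum would be about 50.7, but machines are indivisible.
bender + shear + saw: floor space 3 + 8 + 7 = 18 ≤ 23, output 17 + 18 + 11 = 46.
bender + shear + punch: floor space 3 + 8 + 9 = 20 ≤ 23, output 17 + 18 + 5 = 40.
bender + shear: floor space 3 + 8 = 11 ≤ 23, output 17 + 18 = 35.
Best is bender, shear, and saw with total output 46.

46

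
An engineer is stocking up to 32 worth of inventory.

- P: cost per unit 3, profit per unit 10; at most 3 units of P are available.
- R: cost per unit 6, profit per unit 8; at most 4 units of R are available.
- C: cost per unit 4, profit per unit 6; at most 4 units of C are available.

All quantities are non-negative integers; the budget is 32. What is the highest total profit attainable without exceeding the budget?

P has the best ratio (10/3); taking only P gives at most 3×10 = 30 (stopped by the supply cap of 3).
Mixing does better — 3×P, 1×R, and 4×C: cost 31 ≤ 32, profit 3·10 + 1·8 + 4·6 = 62.

62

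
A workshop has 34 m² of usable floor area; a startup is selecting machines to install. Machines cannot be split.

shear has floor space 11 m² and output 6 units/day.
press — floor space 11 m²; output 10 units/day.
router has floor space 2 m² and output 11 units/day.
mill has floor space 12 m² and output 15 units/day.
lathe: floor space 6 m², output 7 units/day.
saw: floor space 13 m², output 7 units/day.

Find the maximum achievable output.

Allowing fractional choices, the relaxed optimum would be about 44.6, but machines are indivisible.
router + mill + lathe + saw: floor space 2 + 12 + 6 + 13 = 33 ≤ 34, output 11 + 15 + 7 + 7 = 40.
shear + router + mill + lathe: floor space 11 + 2 + 12 + 6 = 31 ≤ 34, output 6 + 11 + 15 + 7 = 39.
press + router + mill + lathe: floor space 11 + 2 + 12 + 6 = 31 ≤ 34, output 10 + 11 + 15 + 7 = 43.
Best is press, router, mill, and lathe with total output 43.

43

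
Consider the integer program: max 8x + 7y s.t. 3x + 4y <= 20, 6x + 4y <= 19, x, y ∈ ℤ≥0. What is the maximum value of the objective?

29

(x,y)=(1,3): 3·1+4·3=15≤20, 6·1+4·3=18≤19, objective 29.
(x,y)=(0,4): 3·0+4·4=16≤20, 6·0+4·4=16≤19, objective 28.
(x,y)=(1,2): 3·1+4·2=11≤20, 6·1+4·2=14≤19, objective 22.
The best lattice point is (1,3), giving 29.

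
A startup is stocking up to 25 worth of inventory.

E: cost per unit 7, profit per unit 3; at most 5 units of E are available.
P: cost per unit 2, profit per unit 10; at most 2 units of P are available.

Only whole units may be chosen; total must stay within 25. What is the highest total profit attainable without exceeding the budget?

29

This is a bounded integer knapsack.
P has the best ratio (10/2); taking only P gives at most 2×10 = 20 (stopped by the supply cap of 2).
Mixing does better — 3×E and 2×P: cost 25 ≤ 25, profit 3·3 + 2·10 = 29.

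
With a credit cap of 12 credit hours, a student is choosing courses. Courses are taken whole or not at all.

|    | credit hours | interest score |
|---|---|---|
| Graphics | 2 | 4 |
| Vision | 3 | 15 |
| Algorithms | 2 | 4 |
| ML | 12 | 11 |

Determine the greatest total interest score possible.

Graphics + Vision: credit hours 2 + 3 = 5 ≤ 12, interest score 4 + 15 = 19.
Graphics + Vision + Algorithms: credit hours 2 + 3 + 2 = 7 ≤ 12, interest score 4 + 15 + 4 = 23.
Best is Graphics, Vision, and Algorithms with total interest score 23.

23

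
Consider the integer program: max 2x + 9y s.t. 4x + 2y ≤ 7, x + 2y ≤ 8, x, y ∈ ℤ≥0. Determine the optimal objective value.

Relaxing integrality, the LP optimum is 31.50 at (x,y) = (0, 3.5), which is not an integer point.
(x,y)=(0,3): 4·0+2·3=6≤7, 1·0+2·3=6≤8, objective 27.
(x,y)=(0,2): 4·0+2·2=4≤7, 1·0+2·2=4≤8, objective 18.
Maximum is 27 at (x,y)=(0,3).

27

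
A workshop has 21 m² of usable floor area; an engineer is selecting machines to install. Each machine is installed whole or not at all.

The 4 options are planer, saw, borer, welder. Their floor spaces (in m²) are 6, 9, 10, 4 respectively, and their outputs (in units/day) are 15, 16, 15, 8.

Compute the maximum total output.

Allowing fractional choices, the relaxed optimum would be about 42.0, but machines are indivisible.
planer + saw + welder: floor space 6 + 9 + 4 = 19 ≤ 21, output 15 + 16 + 8 = 39.
planer + saw: floor space 6 + 9 = 15 ≤ 21, output 15 + 16 = 31.
planer + borer + welder: floor space 6 + 10 + 4 = 20 ≤ 21, output 15 + 15 + 8 = 38.
Best is planer, saw, and welder with total output 39.

39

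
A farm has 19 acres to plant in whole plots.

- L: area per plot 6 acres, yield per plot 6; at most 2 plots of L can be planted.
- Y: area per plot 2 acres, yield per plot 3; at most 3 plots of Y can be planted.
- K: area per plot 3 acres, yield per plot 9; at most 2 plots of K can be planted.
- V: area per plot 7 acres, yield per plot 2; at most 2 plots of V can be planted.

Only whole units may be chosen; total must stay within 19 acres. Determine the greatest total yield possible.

33

This is a bounded integer knapsack.
K has the best ratio (9/3); taking only K gives at most 2×9 = 18 (stopped by the supply cap of 2).
Mixing does better — 1×L, 3×Y, and 2×K: area 18 ≤ 19, yield 1·6 + 3·3 + 2·9 = 33.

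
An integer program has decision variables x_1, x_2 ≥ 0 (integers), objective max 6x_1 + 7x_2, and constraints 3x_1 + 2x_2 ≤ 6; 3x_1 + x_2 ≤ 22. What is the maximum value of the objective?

(x_1,x_2)=(0,3): 3·0+2·3=6≤6, 3·0+1·3=3≤22, objective 21.
(x_1,x_2)=(0,2): 3·0+2·2=4≤6, 3·0+1·2=2≤22, objective 14.
Maximum is 21 at (x_1,x_2)=(0,3).

21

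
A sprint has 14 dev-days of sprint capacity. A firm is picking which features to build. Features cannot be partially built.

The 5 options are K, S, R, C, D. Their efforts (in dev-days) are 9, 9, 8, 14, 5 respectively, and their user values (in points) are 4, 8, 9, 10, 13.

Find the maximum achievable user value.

22

K + D: effort 9 + 5 = 14 ≤ 14, user value 4 + 13 = 17.
S + D: effort 9 + 5 = 14 ≤ 14, user value 8 + 13 = 21.
R + D: effort 8 + 5 = 13 ≤ 14, user value 9 + 13 = 22.
Best is R and D with total user value 22.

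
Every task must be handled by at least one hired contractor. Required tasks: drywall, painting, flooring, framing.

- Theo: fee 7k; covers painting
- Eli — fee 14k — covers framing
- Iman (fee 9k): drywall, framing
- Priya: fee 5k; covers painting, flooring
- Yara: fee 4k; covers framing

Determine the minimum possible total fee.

14

The greedy cost-per-new-task heuristic would pick Priya, Yara, and Iman for 18, but a cheaper cover exists.
Choose Iman and Priya: together they cover drywall, painting, flooring, framing — every task.
Total fee: 9 + 5 = 14.
No cover costs less than 14.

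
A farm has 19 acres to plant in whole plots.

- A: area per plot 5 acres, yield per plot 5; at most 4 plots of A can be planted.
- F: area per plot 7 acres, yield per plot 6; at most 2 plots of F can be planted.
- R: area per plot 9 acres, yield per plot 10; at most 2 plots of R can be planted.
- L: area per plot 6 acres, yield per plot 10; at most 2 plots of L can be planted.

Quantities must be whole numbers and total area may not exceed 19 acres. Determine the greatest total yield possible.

26

This is a bounded integer knapsack.
1×F and 2×L: area 19 ≤ 19, yield 1·6 + 2·10 = 26.
1×A and 2×L: area 17 ≤ 19, yield 1·5 + 2·10 = 25.
Best is 26.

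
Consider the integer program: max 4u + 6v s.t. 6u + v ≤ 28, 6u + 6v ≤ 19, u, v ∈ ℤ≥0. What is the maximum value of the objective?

18

(u,v)=(0,3): 6·0+1·3=3≤28, 6·0+6·3=18≤19, objective 18.
(u,v)=(1,2): 6·1+1·2=8≤28, 6·1+6·2=18≤19, objective 16.
(u,v)=(0,2): 6·0+1·2=2≤28, 6·0+6·2=12≤19, objective 12.
The best lattice point is (0,3), giving 18.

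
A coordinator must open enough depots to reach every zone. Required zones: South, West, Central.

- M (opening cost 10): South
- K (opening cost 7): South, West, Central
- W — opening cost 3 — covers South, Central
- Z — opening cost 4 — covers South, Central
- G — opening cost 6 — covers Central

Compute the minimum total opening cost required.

7

The greedy cost-per-new-zone heuristic would pick W and K for 10, but a cheaper cover exists.
K alone covers South, West, Central — every zone.
Total opening cost: 7.
No cover costs less than 7.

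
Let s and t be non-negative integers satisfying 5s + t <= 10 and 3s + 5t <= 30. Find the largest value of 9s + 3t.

24

Relaxing integrality, the LP optimum is 24.55 at (s,t) = (0.909, 5.45), which is not an integer point.
(s,t)=(1,5): 5·1+1·5=10≤10, 3·1+5·5=28≤30, objective 24.
(s,t)=(1,4): 5·1+1·4=9≤10, 3·1+5·4=23≤30, objective 21.
(s,t)=(0,6): 5·0+1·6=6≤10, 3·0+5·6=30≤30, objective 18.
(s,t)=(0,5): 5·0+1·5=5≤10, 3·0+5·5=25≤30, objective 15.
Maximum is 24 at (s,t)=(1,5).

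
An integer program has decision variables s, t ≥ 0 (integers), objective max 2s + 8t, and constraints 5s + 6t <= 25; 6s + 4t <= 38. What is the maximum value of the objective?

The continuous relaxation peaks at (0, 4.17) with value 33.33; rounding to a feasible lattice point costs some objective.
(s,t)=(0,4): 5·0+6·4=24≤25, 6·0+4·4=16≤38, objective 32.
(s,t)=(1,3): 5·1+6·3=23≤25, 6·1+4·3=18≤38, objective 26.
(s,t)=(0,3): 5·0+6·3=18≤25, 6·0+4·3=12≤38, objective 24.
The best lattice point is (0,4), giving 32.

32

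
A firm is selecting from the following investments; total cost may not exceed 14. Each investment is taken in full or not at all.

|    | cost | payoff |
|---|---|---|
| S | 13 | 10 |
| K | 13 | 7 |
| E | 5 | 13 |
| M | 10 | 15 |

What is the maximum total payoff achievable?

Take M: cost 10 ≤ 14, payoff 15.
No other feasible combination does better.

15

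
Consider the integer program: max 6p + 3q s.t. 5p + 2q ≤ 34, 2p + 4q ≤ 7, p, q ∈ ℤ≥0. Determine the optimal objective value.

The continuous relaxation peaks at (3.5, 0) with value 21.00; rounding to a feasible lattice point costs some objective.
(p,q)=(3,0): 5·3+2·0=15≤34, 2·3+4·0=6≤7, objective 18.
(p,q)=(2,0): 5·2+2·0=10≤34, 2·2+4·0=4≤7, objective 12.
No feasible integer point exceeds 18.

18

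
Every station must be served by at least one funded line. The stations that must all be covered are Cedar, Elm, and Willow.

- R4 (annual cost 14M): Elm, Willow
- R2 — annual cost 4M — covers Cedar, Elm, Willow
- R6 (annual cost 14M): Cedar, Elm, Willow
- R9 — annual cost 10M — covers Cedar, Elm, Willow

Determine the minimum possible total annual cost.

R2 alone covers Cedar, Elm, Willow — every station.
Total annual cost: 4.
No cover costs less than 4.

4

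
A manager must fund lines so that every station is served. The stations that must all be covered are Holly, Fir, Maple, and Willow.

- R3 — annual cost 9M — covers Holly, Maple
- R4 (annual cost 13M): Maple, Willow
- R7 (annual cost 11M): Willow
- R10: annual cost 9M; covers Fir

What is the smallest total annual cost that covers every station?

Choose R3, R7, and R10: together they cover Holly, Fir, Maple, Willow — every station.
Total annual cost: 9 + 11 + 9 = 29.
No cover costs less than 29.

29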